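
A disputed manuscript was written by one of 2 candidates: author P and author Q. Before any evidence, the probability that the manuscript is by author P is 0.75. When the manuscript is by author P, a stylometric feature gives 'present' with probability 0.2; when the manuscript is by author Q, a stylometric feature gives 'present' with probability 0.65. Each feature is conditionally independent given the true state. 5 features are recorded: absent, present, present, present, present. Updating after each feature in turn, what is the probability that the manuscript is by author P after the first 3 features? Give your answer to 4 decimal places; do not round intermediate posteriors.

After 'absent': P(author P) = 0.8·0.7500 / (0.8·0.7500 + 0.35·0.2500) ≈ 0.8727
After 'present': P(author P) = 0.2·0.8727 / (0.2·0.8727 + 0.65·0.1273) ≈ 0.6784
After 'present': P(author P) = 0.2·0.6784 / (0.2·0.6784 + 0.65·0.3216) ≈ 0.3936

0.3936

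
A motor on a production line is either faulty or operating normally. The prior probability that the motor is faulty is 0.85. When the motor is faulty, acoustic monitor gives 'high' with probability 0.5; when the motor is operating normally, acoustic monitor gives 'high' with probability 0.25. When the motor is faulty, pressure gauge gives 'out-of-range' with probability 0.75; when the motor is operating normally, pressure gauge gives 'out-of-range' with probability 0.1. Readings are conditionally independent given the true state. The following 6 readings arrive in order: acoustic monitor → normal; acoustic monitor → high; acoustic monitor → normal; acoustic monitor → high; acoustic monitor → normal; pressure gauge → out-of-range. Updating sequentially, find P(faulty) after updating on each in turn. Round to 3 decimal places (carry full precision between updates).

After acoustic monitor='normal': P(faulty) = 0.5·0.8500 / (0.5·0.8500 + 0.75·0.1500) ≈ 0.7907
After acoustic monitor='high': P(faulty) = 0.5·0.7907 / (0.5·0.7907 + 0.25·0.2093) ≈ 0.8831
After acoustic monitor='normal': P(faulty) = 0.5·0.8831 / (0.5·0.8831 + 0.75·0.1169) ≈ 0.8344
After acoustic monitor='high': P(faulty) = 0.5·0.8344 / (0.5·0.8344 + 0.25·0.1656) ≈ 0.9097
After acoustic monitor='normal': P(faulty) = 0.5·0.9097 / (0.5·0.9097 + 0.75·0.0903) ≈ 0.8704
After pressure gauge='out-of-range': P(faulty) = 0.75·0.8704 / (0.75·0.8704 + 0.1·0.1296) ≈ 0.9805

0.981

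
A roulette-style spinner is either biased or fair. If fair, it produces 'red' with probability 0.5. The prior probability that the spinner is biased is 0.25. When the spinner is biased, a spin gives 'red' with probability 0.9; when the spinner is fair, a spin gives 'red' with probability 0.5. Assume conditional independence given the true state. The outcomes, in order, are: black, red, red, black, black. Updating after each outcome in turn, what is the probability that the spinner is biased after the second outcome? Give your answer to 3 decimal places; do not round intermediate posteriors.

After 'black': P(biased) = 0.1·0.2500 / (0.1·0.2500 + 0.5·0.7500) ≈ 0.0625
After 'red': P(biased) = 0.9·0.0625 / (0.9·0.0625 + 0.5·0.9375) ≈ 0.1071

0.107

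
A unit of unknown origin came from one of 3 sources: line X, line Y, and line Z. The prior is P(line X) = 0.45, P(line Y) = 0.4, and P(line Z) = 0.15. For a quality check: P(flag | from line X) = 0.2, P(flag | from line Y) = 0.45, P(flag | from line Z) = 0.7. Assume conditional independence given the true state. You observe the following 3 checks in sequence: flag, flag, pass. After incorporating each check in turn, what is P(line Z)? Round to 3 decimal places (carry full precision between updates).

0.272

After 'flag': normaliser = 0.2·0.4500 + 0.45·0.4000 + 0.7·0.1500; P(line X) ≈ 0.2400, P(line Y) ≈ 0.4800, P(line Z) ≈ 0.2800
After 'flag': normaliser = 0.2·0.2400 + 0.45·0.4800 + 0.7·0.2800; P(line X) ≈ 0.1043, P(line Y) ≈ 0.4696, P(line Z) ≈ 0.4261
After 'pass': normaliser = 0.8·0.1043 + 0.55·0.4696 + 0.3·0.4261; P(line X) ≈ 0.1778, P(line Y) ≈ 0.5500, P(line Z) ≈ 0.2722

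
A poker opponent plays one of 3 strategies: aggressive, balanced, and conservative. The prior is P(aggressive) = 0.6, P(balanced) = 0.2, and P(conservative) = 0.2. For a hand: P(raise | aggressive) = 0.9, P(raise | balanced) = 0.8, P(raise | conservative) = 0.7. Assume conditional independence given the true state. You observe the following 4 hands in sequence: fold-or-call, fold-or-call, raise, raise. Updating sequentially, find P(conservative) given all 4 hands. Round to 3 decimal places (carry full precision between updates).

After 'fold-or-call': normaliser = 0.1·0.6000 + 0.2·0.2000 + 0.3·0.2000; P(aggressive) ≈ 0.3750, P(balanced) ≈ 0.2500, P(conservative) ≈ 0.3750
After 'fold-or-call': normaliser = 0.1·0.3750 + 0.2·0.2500 + 0.3·0.3750; P(aggressive) ≈ 0.1875, P(balanced) ≈ 0.2500, P(conservative) ≈ 0.5625
After 'raise': normaliser = 0.9·0.1875 + 0.8·0.2500 + 0.7·0.5625; P(aggressive) ≈ 0.2213, P(balanced) ≈ 0.2623, P(conservative) ≈ 0.5164
After 'raise': normaliser = 0.9·0.2213 + 0.8·0.2623 + 0.7·0.5164; P(aggressive) ≈ 0.2585, P(balanced) ≈ 0.2723, P(conservative) ≈ 0.4691

0.469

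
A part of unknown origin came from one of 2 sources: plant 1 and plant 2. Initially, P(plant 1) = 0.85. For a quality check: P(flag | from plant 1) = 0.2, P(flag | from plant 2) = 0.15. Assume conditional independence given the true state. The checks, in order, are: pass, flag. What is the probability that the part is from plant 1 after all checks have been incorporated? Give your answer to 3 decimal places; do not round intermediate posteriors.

0.877

After 'pass': P(plant 1) = 0.8·0.8500 / (0.8·0.8500 + 0.85·0.1500) ≈ 0.8421
After 'flag': P(plant 1) = 0.2·0.8421 / (0.2·0.8421 + 0.15·0.1579) ≈ 0.8767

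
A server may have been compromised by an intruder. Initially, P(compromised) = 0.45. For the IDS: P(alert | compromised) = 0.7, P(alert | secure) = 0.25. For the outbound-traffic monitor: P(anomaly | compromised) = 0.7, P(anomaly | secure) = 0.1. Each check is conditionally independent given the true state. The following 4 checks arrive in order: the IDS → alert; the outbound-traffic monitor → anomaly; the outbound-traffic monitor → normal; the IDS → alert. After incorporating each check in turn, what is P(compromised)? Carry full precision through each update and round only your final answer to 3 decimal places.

0.937

After the IDS='alert': P(compromised) = 0.7·0.4500 / (0.7·0.4500 + 0.25·0.5500) ≈ 0.6961
After the outbound-traffic monitor='anomaly': P(compromised) = 0.7·0.6961 / (0.7·0.6961 + 0.1·0.3039) ≈ 0.9413
After the outbound-traffic monitor='normal': P(compromised) = 0.3·0.9413 / (0.3·0.9413 + 0.9·0.0587) ≈ 0.8424
After the IDS='alert': P(compromised) = 0.7·0.8424 / (0.7·0.8424 + 0.25·0.1576) ≈ 0.9374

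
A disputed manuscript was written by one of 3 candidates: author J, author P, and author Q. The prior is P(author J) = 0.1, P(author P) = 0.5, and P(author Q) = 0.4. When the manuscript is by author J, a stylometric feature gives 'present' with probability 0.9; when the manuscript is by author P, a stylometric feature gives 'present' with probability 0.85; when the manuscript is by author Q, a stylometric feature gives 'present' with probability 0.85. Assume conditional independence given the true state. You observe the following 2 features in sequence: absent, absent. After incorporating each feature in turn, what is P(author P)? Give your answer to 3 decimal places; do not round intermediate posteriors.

0.529

After 'absent': normaliser = 0.1·0.1000 + 0.15·0.5000 + 0.15·0.4000; P(author J) ≈ 0.0690, P(author P) ≈ 0.5172, P(author Q) ≈ 0.4138
After 'absent': normaliser = 0.1·0.0690 + 0.15·0.5172 + 0.15·0.4138; P(author J) ≈ 0.0471, P(author P) ≈ 0.5294, P(author Q) ≈ 0.4235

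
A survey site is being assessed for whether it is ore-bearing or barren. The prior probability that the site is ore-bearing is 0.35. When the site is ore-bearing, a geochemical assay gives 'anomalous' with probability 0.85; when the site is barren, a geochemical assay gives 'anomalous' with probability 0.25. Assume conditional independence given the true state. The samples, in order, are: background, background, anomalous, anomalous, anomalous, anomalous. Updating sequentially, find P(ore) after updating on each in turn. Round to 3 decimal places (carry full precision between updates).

0.742

After 'background': P(ore) = 0.15·0.3500 / (0.15·0.3500 + 0.75·0.6500) ≈ 0.0972
After 'background': P(ore) = 0.15·0.0972 / (0.15·0.0972 + 0.75·0.9028) ≈ 0.0211
After 'anomalous': P(ore) = 0.85·0.0211 / (0.85·0.0211 + 0.25·0.9789) ≈ 0.0682
After 'anomalous': P(ore) = 0.85·0.0682 / (0.85·0.0682 + 0.25·0.9318) ≈ 0.1993
After 'anomalous': P(ore) = 0.85·0.1993 / (0.85·0.1993 + 0.25·0.8007) ≈ 0.4584
After 'anomalous': P(ore) = 0.85·0.4584 / (0.85·0.4584 + 0.25·0.5416) ≈ 0.7422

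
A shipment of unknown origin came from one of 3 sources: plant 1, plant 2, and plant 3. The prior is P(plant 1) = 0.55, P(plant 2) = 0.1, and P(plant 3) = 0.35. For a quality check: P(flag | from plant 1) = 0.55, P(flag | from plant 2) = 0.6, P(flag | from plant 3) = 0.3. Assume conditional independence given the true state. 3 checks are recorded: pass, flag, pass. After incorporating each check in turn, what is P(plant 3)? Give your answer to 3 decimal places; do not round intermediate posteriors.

After 'pass': normaliser = 0.45·0.5500 + 0.4·0.1000 + 0.7·0.3500; P(plant 1) ≈ 0.4648, P(plant 2) ≈ 0.0751, P(plant 3) ≈ 0.4601
After 'flag': normaliser = 0.55·0.4648 + 0.6·0.0751 + 0.3·0.4601; P(plant 1) ≈ 0.5827, P(plant 2) ≈ 0.1027, P(plant 3) ≈ 0.3146
After 'pass': normaliser = 0.45·0.5827 + 0.4·0.1027 + 0.7·0.3146; P(plant 1) ≈ 0.5008, P(plant 2) ≈ 0.0785, P(plant 3) ≈ 0.4207

0.421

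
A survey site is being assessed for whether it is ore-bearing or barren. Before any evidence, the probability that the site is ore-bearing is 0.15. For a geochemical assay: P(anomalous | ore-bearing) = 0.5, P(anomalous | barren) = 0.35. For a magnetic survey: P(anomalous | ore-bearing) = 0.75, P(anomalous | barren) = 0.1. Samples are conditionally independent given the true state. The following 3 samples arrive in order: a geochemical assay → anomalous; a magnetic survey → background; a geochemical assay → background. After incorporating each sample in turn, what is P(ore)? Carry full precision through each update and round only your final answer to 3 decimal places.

After a geochemical assay='anomalous': P(ore) = 0.5·0.1500 / (0.5·0.1500 + 0.35·0.8500) ≈ 0.2013
After a magnetic survey='background': P(ore) = 0.25·0.2013 / (0.25·0.2013 + 0.9·0.7987) ≈ 0.0654
After a geochemical assay='background': P(ore) = 0.5·0.0654 / (0.5·0.0654 + 0.65·0.9346) ≈ 0.0511

0.051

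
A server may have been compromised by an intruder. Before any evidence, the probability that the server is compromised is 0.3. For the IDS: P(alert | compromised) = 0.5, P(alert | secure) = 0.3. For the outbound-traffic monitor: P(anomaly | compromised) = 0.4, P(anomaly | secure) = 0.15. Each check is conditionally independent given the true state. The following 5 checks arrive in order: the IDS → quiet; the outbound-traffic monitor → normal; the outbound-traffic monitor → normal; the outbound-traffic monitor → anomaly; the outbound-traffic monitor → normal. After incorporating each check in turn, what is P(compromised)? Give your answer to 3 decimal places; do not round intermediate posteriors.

Apply Bayes' rule sequentially, carrying P(compromised) forward.
After the IDS='quiet': P(compromised) = 0.5·0.3000 / (0.5·0.3000 + 0.7·0.7000) ≈ 0.2344
After the outbound-traffic monitor='normal': P(compromised) = 0.6·0.2344 / (0.6·0.2344 + 0.85·0.7656) ≈ 0.1777
After the outbound-traffic monitor='normal': P(compromised) = 0.6·0.1777 / (0.6·0.1777 + 0.85·0.8223) ≈ 0.1323
After the outbound-traffic monitor='anomaly': P(compromised) = 0.4·0.1323 / (0.4·0.1323 + 0.15·0.8677) ≈ 0.2891
After the outbound-traffic monitor='normal': P(compromised) = 0.6·0.2891 / (0.6·0.2891 + 0.85·0.7109) ≈ 0.2231

0.223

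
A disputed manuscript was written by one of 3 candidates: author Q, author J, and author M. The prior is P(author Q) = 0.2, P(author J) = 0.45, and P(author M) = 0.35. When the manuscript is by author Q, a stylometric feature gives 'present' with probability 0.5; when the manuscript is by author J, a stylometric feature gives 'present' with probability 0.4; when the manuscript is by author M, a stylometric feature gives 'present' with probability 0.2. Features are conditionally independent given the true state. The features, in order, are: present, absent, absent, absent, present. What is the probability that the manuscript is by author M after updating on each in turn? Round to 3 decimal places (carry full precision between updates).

After 'present': normaliser = 0.5·0.2000 + 0.4·0.4500 + 0.2·0.3500; P(author Q) ≈ 0.2857, P(author J) ≈ 0.5143, P(author M) ≈ 0.2000
After 'absent': normaliser = 0.5·0.2857 + 0.6·0.5143 + 0.8·0.2000; P(author Q) ≈ 0.2336, P(author J) ≈ 0.5047, P(author M) ≈ 0.2617
After 'absent': normaliser = 0.5·0.2336 + 0.6·0.5047 + 0.8·0.2617; P(author Q) ≈ 0.1857, P(author J) ≈ 0.4814, P(author M) ≈ 0.3328
After 'absent': normaliser = 0.5·0.1857 + 0.6·0.4814 + 0.8·0.3328; P(author Q) ≈ 0.1433, P(author J) ≈ 0.4458, P(author M) ≈ 0.4109
After 'present': normaliser = 0.5·0.1433 + 0.4·0.4458 + 0.2·0.4109; P(author Q) ≈ 0.2157, P(author J) ≈ 0.5368, P(author M) ≈ 0.2474

0.247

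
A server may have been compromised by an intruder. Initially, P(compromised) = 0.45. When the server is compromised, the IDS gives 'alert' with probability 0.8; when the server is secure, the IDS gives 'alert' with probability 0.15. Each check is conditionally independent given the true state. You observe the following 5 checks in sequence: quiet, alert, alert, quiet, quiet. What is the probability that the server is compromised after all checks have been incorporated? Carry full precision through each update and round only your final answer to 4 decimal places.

0.2326

After 'quiet': P(compromised) = 0.2·0.4500 / (0.2·0.4500 + 0.85·0.5500) ≈ 0.1614
After 'alert': P(compromised) = 0.8·0.1614 / (0.8·0.1614 + 0.15·0.8386) ≈ 0.5066
After 'alert': P(compromised) = 0.8·0.5066 / (0.8·0.5066 + 0.15·0.4934) ≈ 0.8456
After 'quiet': P(compromised) = 0.2·0.8456 / (0.2·0.8456 + 0.85·0.1544) ≈ 0.5630
After 'quiet': P(compromised) = 0.2·0.5630 / (0.2·0.5630 + 0.85·0.4370) ≈ 0.2326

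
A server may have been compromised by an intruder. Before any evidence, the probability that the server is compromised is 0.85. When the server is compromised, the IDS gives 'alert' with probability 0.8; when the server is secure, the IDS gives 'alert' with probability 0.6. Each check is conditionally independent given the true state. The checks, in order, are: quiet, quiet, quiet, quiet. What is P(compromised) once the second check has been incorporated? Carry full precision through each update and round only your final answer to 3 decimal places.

0.586

Each posterior becomes the prior for the next update.
After 'quiet': P(compromised) = 0.2·0.8500 / (0.2·0.8500 + 0.4·0.1500) ≈ 0.7391
After 'quiet': P(compromised) = 0.2·0.7391 / (0.2·0.7391 + 0.4·0.2609) ≈ 0.5862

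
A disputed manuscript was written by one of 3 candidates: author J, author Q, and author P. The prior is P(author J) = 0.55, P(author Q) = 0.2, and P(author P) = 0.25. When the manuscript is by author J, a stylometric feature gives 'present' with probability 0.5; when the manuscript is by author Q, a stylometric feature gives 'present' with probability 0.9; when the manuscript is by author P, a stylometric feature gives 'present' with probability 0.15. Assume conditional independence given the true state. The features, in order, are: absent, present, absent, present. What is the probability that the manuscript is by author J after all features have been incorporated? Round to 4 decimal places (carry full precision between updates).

0.8581

After 'absent': normaliser = 0.5·0.5500 + 0.1·0.2000 + 0.85·0.2500; P(author J) ≈ 0.5419, P(author Q) ≈ 0.0394, P(author P) ≈ 0.4187
After 'present': normaliser = 0.5·0.5419 + 0.9·0.0394 + 0.15·0.4187; P(author J) ≈ 0.7338, P(author Q) ≈ 0.0961, P(author P) ≈ 0.1701
After 'absent': normaliser = 0.5·0.7338 + 0.1·0.0961 + 0.85·0.1701; P(author J) ≈ 0.7041, P(author Q) ≈ 0.0184, P(author P) ≈ 0.2775
After 'present': normaliser = 0.5·0.7041 + 0.9·0.0184 + 0.15·0.2775; P(author J) ≈ 0.8581, P(author Q) ≈ 0.0404, P(author P) ≈ 0.1015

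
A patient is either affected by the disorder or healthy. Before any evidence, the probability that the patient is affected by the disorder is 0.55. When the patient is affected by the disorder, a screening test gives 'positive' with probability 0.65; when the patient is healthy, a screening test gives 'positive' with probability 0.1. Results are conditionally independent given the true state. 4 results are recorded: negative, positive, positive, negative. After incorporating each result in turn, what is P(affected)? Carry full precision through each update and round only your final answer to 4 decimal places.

0.8865

After 'negative': P(affected) = 0.35·0.5500 / (0.35·0.5500 + 0.9·0.4500) ≈ 0.3222
After 'positive': P(affected) = 0.65·0.3222 / (0.65·0.3222 + 0.1·0.6778) ≈ 0.7555
After 'positive': P(affected) = 0.65·0.7555 / (0.65·0.7555 + 0.1·0.2445) ≈ 0.9526
After 'negative': P(affected) = 0.35·0.9526 / (0.35·0.9526 + 0.9·0.0474) ≈ 0.8865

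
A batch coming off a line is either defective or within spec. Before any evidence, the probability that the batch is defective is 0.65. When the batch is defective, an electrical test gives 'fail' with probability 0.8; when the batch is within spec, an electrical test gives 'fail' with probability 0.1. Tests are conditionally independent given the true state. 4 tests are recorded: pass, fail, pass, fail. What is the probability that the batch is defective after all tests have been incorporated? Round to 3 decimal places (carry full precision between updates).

0.854

Apply Bayes' rule sequentially, carrying P(defective) forward.
After 'pass': P(defective) = 0.2·0.6500 / (0.2·0.6500 + 0.9·0.3500) ≈ 0.2921
After 'fail': P(defective) = 0.8·0.2921 / (0.8·0.2921 + 0.1·0.7079) ≈ 0.7675
After 'pass': P(defective) = 0.2·0.7675 / (0.2·0.7675 + 0.9·0.2325) ≈ 0.4232
After 'fail': P(defective) = 0.8·0.4232 / (0.8·0.4232 + 0.1·0.5768) ≈ 0.8544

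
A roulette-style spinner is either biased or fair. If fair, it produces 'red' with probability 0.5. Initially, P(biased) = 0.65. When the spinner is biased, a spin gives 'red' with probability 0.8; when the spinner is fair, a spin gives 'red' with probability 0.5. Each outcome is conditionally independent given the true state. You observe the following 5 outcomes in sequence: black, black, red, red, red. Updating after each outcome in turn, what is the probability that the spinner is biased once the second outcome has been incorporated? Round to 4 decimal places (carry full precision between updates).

After 'black': P(biased) = 0.2·0.6500 / (0.2·0.6500 + 0.5·0.3500) ≈ 0.4262
After 'black': P(biased) = 0.2·0.4262 / (0.2·0.4262 + 0.5·0.5738) ≈ 0.2291

0.2291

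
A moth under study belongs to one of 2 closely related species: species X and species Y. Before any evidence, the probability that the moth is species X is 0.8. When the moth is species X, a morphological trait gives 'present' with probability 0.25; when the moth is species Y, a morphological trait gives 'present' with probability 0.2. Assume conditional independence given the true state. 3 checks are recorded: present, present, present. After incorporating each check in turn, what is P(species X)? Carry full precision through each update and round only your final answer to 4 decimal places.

0.8865

Each posterior becomes the prior for the next update.
After 'present': P(species X) = 0.25·0.8000 / (0.25·0.8000 + 0.2·0.2000) ≈ 0.8333
After 'present': P(species X) = 0.25·0.8333 / (0.25·0.8333 + 0.2·0.1667) ≈ 0.8621
After 'present': P(species X) = 0.25·0.8621 / (0.25·0.8621 + 0.2·0.1379) ≈ 0.8865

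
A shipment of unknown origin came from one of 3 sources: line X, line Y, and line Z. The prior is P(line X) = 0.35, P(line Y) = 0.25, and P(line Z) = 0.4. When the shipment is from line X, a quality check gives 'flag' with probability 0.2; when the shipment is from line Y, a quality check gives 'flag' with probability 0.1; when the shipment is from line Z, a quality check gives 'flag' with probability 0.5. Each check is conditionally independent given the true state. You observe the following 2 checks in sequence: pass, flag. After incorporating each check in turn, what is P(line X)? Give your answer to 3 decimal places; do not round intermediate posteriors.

0.314

After 'pass': normaliser = 0.8·0.3500 + 0.9·0.2500 + 0.5·0.4000; P(line X) ≈ 0.3972, P(line Y) ≈ 0.3191, P(line Z) ≈ 0.2837
After 'flag': normaliser = 0.2·0.3972 + 0.1·0.3191 + 0.5·0.2837; P(line X) ≈ 0.3137, P(line Y) ≈ 0.1261, P(line Z) ≈ 0.5602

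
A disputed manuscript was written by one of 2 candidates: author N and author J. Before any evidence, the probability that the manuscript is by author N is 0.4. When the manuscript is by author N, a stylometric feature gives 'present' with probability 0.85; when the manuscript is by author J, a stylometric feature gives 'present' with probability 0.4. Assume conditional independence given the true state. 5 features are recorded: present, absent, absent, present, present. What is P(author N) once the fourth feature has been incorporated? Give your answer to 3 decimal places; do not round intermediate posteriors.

0.158

After 'present': P(author N) = 0.85·0.4000 / (0.85·0.4000 + 0.4·0.6000) ≈ 0.5862
After 'absent': P(author N) = 0.15·0.5862 / (0.15·0.5862 + 0.6·0.4138) ≈ 0.2615
After 'absent': P(author N) = 0.15·0.2615 / (0.15·0.2615 + 0.6·0.7385) ≈ 0.0813
After 'present': P(author N) = 0.85·0.0813 / (0.85·0.0813 + 0.4·0.9187) ≈ 0.1584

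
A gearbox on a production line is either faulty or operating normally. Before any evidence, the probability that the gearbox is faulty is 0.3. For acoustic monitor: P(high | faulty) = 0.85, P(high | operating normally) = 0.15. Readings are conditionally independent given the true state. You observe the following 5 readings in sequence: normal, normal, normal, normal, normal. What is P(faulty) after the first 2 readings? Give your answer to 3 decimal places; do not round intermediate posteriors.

After 'normal': P(faulty) = 0.15·0.3000 / (0.15·0.3000 + 0.85·0.7000) ≈ 0.0703
After 'normal': P(faulty) = 0.15·0.0703 / (0.15·0.0703 + 0.85·0.9297) ≈ 0.0132

0.013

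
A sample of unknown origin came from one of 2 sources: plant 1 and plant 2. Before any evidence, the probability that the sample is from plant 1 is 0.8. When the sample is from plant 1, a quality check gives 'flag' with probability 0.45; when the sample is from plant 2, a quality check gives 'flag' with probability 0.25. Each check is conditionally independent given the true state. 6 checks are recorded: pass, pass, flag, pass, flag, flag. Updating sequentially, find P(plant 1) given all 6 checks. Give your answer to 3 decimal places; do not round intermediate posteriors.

0.902

Apply Bayes' rule sequentially, carrying P(plant 1) forward.
After 'pass': P(plant 1) = 0.55·0.8000 / (0.55·0.8000 + 0.75·0.2000) ≈ 0.7458
After 'pass': P(plant 1) = 0.55·0.7458 / (0.55·0.7458 + 0.75·0.2542) ≈ 0.6827
After 'flag': P(plant 1) = 0.45·0.6827 / (0.45·0.6827 + 0.25·0.3173) ≈ 0.7947
After 'pass': P(plant 1) = 0.55·0.7947 / (0.55·0.7947 + 0.75·0.2053) ≈ 0.7395
After 'flag': P(plant 1) = 0.45·0.7395 / (0.45·0.7395 + 0.25·0.2605) ≈ 0.8364
After 'flag': P(plant 1) = 0.45·0.8364 / (0.45·0.8364 + 0.25·0.1636) ≈ 0.9020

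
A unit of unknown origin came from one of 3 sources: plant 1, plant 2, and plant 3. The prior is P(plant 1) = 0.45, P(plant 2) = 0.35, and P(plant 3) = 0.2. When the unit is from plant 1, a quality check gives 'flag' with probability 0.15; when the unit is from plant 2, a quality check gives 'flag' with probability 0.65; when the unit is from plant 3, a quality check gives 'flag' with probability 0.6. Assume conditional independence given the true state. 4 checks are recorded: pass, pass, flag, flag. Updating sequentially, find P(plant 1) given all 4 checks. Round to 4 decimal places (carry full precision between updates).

0.1980

Apply Bayes' rule sequentially, carrying P(plant 1) forward.
After 'pass': normaliser = 0.85·0.4500 + 0.35·0.3500 + 0.4·0.2000; P(plant 1) ≈ 0.6538, P(plant 2) ≈ 0.2094, P(plant 3) ≈ 0.1368
After 'pass': normaliser = 0.85·0.6538 + 0.35·0.2094 + 0.4·0.1368; P(plant 1) ≈ 0.8128, P(plant 2) ≈ 0.1072, P(plant 3) ≈ 0.0800
After 'flag': normaliser = 0.15·0.8128 + 0.65·0.1072 + 0.6·0.0800; P(plant 1) ≈ 0.5089, P(plant 2) ≈ 0.2908, P(plant 3) ≈ 0.2003
After 'flag': normaliser = 0.15·0.5089 + 0.65·0.2908 + 0.6·0.2003; P(plant 1) ≈ 0.1980, P(plant 2) ≈ 0.4902, P(plant 3) ≈ 0.3118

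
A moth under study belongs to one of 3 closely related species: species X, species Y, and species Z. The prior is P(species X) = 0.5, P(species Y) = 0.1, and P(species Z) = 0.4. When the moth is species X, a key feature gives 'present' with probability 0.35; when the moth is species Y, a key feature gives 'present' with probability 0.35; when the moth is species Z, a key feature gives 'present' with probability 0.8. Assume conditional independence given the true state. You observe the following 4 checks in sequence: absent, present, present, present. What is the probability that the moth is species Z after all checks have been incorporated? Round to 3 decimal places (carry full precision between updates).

0.710

Apply Bayes' rule sequentially, carrying P(species Z) forward.
After 'absent': normaliser = 0.65·0.5000 + 0.65·0.1000 + 0.2·0.4000; P(species X) ≈ 0.6915, P(species Y) ≈ 0.1383, P(species Z) ≈ 0.1702
After 'present': normaliser = 0.35·0.6915 + 0.35·0.1383 + 0.8·0.1702; P(species X) ≈ 0.5673, P(species Y) ≈ 0.1135, P(species Z) ≈ 0.3192
After 'present': normaliser = 0.35·0.5673 + 0.35·0.1135 + 0.8·0.3192; P(species X) ≈ 0.4022, P(species Y) ≈ 0.0804, P(species Z) ≈ 0.5173
After 'present': normaliser = 0.35·0.4022 + 0.35·0.0804 + 0.8·0.5173; P(species X) ≈ 0.2416, P(species Y) ≈ 0.0483, P(species Z) ≈ 0.7101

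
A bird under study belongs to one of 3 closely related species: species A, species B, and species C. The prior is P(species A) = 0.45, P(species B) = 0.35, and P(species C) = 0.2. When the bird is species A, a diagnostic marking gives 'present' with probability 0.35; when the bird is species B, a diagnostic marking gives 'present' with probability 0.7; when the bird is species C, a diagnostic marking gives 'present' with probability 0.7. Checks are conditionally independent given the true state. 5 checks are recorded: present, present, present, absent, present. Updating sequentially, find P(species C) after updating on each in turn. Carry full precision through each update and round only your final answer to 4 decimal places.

After 'present': normaliser = 0.35·0.4500 + 0.7·0.3500 + 0.7·0.2000; P(species A) ≈ 0.2903, P(species B) ≈ 0.4516, P(species C) ≈ 0.2581
After 'present': normaliser = 0.35·0.2903 + 0.7·0.4516 + 0.7·0.2581; P(species A) ≈ 0.1698, P(species B) ≈ 0.5283, P(species C) ≈ 0.3019
After 'present': normaliser = 0.35·0.1698 + 0.7·0.5283 + 0.7·0.3019; P(species A) ≈ 0.0928, P(species B) ≈ 0.5773, P(species C) ≈ 0.3299
After 'absent': normaliser = 0.65·0.0928 + 0.3·0.5773 + 0.3·0.3299; P(species A) ≈ 0.1814, P(species B) ≈ 0.5209, P(species C) ≈ 0.2977
After 'present': normaliser = 0.35·0.1814 + 0.7·0.5209 + 0.7·0.2977; P(species A) ≈ 0.0997, P(species B) ≈ 0.5729, P(species C) ≈ 0.3274

0.3274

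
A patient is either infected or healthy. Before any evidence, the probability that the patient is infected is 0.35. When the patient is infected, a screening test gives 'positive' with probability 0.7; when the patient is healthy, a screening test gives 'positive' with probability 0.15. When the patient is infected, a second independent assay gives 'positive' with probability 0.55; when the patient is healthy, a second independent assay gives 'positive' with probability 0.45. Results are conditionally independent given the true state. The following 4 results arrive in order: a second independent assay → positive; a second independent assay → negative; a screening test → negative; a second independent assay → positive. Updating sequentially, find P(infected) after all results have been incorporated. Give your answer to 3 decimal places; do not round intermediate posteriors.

0.188

Apply Bayes' rule sequentially, carrying P(infected) forward.
After a second independent assay='positive': P(infected) = 0.55·0.3500 / (0.55·0.3500 + 0.45·0.6500) ≈ 0.3969
After a second independent assay='negative': P(infected) = 0.45·0.3969 / (0.45·0.3969 + 0.55·0.6031) ≈ 0.3500
After a screening test='negative': P(infected) = 0.3·0.3500 / (0.3·0.3500 + 0.85·0.6500) ≈ 0.1597
After a second independent assay='positive': P(infected) = 0.55·0.1597 / (0.55·0.1597 + 0.45·0.8403) ≈ 0.1885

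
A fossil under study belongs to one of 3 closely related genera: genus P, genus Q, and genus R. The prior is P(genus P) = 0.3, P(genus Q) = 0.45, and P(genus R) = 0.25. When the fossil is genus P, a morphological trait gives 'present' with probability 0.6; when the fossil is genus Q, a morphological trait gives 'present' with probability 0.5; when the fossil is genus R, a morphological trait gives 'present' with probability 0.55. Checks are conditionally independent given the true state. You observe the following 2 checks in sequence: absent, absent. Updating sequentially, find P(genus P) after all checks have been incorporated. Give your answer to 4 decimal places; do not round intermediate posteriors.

Each posterior becomes the prior for the next update.
After 'absent': normaliser = 0.4·0.3000 + 0.5·0.4500 + 0.45·0.2500; P(genus P) ≈ 0.2623, P(genus Q) ≈ 0.4918, P(genus R) ≈ 0.2459
After 'absent': normaliser = 0.4·0.2623 + 0.5·0.4918 + 0.45·0.2459; P(genus P) ≈ 0.2274, P(genus Q) ≈ 0.5329, P(genus R) ≈ 0.2398

0.2274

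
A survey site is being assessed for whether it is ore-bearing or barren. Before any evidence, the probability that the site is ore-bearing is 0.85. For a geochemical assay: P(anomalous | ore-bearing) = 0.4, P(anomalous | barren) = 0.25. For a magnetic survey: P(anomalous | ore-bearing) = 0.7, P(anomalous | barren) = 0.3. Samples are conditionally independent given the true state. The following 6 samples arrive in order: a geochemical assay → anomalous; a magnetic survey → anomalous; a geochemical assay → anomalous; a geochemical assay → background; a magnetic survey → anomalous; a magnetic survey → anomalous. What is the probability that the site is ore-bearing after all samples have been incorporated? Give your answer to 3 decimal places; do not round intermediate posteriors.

After a geochemical assay='anomalous': P(ore) = 0.4·0.8500 / (0.4·0.8500 + 0.25·0.1500) ≈ 0.9007
After a magnetic survey='anomalous': P(ore) = 0.7·0.9007 / (0.7·0.9007 + 0.3·0.0993) ≈ 0.9549
After a geochemical assay='anomalous': P(ore) = 0.4·0.9549 / (0.4·0.9549 + 0.25·0.0451) ≈ 0.9713
After a geochemical assay='background': P(ore) = 0.6·0.9713 / (0.6·0.9713 + 0.75·0.0287) ≈ 0.9644
After a magnetic survey='anomalous': P(ore) = 0.7·0.9644 / (0.7·0.9644 + 0.3·0.0356) ≈ 0.9844
After a magnetic survey='anomalous': P(ore) = 0.7·0.9844 / (0.7·0.9844 + 0.3·0.0156) ≈ 0.9933

0.993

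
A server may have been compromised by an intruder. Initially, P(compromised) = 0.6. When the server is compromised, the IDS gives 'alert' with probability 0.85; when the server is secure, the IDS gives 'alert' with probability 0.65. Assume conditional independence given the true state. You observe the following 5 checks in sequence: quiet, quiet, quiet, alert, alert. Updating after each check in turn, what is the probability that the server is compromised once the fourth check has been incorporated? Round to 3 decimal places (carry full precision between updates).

0.134

After 'quiet': P(compromised) = 0.15·0.6000 / (0.15·0.6000 + 0.35·0.4000) ≈ 0.3913
After 'quiet': P(compromised) = 0.15·0.3913 / (0.15·0.3913 + 0.35·0.6087) ≈ 0.2160
After 'quiet': P(compromised) = 0.15·0.2160 / (0.15·0.2160 + 0.35·0.7840) ≈ 0.1056
After 'alert': P(compromised) = 0.85·0.1056 / (0.85·0.1056 + 0.65·0.8944) ≈ 0.1338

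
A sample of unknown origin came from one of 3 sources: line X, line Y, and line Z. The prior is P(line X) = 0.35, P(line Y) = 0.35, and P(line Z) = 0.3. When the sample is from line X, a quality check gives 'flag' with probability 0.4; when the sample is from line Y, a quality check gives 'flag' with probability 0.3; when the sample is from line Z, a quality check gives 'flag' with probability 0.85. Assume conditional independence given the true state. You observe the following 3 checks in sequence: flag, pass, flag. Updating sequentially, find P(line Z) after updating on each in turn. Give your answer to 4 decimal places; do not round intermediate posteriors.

0.3688

After 'flag': normaliser = 0.4·0.3500 + 0.3·0.3500 + 0.85·0.3000; P(line X) ≈ 0.2800, P(line Y) ≈ 0.2100, P(line Z) ≈ 0.5100
After 'pass': normaliser = 0.6·0.2800 + 0.7·0.2100 + 0.15·0.5100; P(line X) ≈ 0.4291, P(line Y) ≈ 0.3755, P(line Z) ≈ 0.1954
After 'flag': normaliser = 0.4·0.4291 + 0.3·0.3755 + 0.85·0.1954; P(line X) ≈ 0.3811, P(line Y) ≈ 0.2501, P(line Z) ≈ 0.3688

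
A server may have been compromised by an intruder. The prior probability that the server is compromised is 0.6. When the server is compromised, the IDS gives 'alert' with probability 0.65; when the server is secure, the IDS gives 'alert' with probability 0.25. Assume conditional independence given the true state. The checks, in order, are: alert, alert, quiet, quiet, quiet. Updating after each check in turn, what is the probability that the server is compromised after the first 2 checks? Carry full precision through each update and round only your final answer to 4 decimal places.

After 'alert': P(compromised) = 0.65·0.6000 / (0.65·0.6000 + 0.25·0.4000) ≈ 0.7959
After 'alert': P(compromised) = 0.65·0.7959 / (0.65·0.7959 + 0.25·0.2041) ≈ 0.9102

0.9102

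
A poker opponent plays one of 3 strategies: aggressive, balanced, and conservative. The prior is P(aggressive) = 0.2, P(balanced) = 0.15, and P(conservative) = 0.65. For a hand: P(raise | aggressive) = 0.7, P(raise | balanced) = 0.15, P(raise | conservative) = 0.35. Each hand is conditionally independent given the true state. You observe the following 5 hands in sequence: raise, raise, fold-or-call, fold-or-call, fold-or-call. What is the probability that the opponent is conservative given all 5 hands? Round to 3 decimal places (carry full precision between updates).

0.823

After 'raise': normaliser = 0.7·0.2000 + 0.15·0.1500 + 0.35·0.6500; P(aggressive) ≈ 0.3590, P(balanced) ≈ 0.0577, P(conservative) ≈ 0.5833
After 'raise': normaliser = 0.7·0.3590 + 0.15·0.0577 + 0.35·0.5833; P(aggressive) ≈ 0.5414, P(balanced) ≈ 0.0186, P(conservative) ≈ 0.4399
After 'fold-or-call': normaliser = 0.3·0.5414 + 0.85·0.0186 + 0.65·0.4399; P(aggressive) ≈ 0.3499, P(balanced) ≈ 0.0341, P(conservative) ≈ 0.6160
After 'fold-or-call': normaliser = 0.3·0.3499 + 0.85·0.0341 + 0.65·0.6160; P(aggressive) ≈ 0.1964, P(balanced) ≈ 0.0543, P(conservative) ≈ 0.7493
After 'fold-or-call': normaliser = 0.3·0.1964 + 0.85·0.0543 + 0.65·0.7493; P(aggressive) ≈ 0.0995, P(balanced) ≈ 0.0780, P(conservative) ≈ 0.8225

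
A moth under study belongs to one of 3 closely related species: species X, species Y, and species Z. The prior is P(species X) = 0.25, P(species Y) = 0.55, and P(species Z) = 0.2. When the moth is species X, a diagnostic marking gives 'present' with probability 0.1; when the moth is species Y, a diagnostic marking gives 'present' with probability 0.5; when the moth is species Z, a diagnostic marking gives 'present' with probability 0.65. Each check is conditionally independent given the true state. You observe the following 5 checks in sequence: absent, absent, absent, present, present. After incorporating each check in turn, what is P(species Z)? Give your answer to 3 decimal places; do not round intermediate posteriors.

After 'absent': normaliser = 0.9·0.2500 + 0.5·0.5500 + 0.35·0.2000; P(species X) ≈ 0.3947, P(species Y) ≈ 0.4825, P(species Z) ≈ 0.1228
After 'absent': normaliser = 0.9·0.3947 + 0.5·0.4825 + 0.35·0.1228; P(species X) ≈ 0.5556, P(species Y) ≈ 0.3772, P(species Z) ≈ 0.0672
After 'absent': normaliser = 0.9·0.5556 + 0.5·0.3772 + 0.35·0.0672; P(species X) ≈ 0.7021, P(species Y) ≈ 0.2649, P(species Z) ≈ 0.0330
After 'present': normaliser = 0.1·0.7021 + 0.5·0.2649 + 0.65·0.0330; P(species X) ≈ 0.3133, P(species Y) ≈ 0.5909, P(species Z) ≈ 0.0958
After 'present': normaliser = 0.1·0.3133 + 0.5·0.5909 + 0.65·0.0958; P(species X) ≈ 0.0805, P(species Y) ≈ 0.7594, P(species Z) ≈ 0.1601

0.160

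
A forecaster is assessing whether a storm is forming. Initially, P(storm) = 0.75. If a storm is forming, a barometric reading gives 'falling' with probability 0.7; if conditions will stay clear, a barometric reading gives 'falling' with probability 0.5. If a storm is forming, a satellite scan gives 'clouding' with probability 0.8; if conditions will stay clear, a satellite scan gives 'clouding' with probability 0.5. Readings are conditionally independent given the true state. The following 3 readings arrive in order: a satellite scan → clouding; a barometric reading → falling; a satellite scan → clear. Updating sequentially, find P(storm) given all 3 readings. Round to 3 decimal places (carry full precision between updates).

After a satellite scan='clouding': P(storm) = 0.8·0.7500 / (0.8·0.7500 + 0.5·0.2500) ≈ 0.8276
After a barometric reading='falling': P(storm) = 0.7·0.8276 / (0.7·0.8276 + 0.5·0.1724) ≈ 0.8705
After a satellite scan='clear': P(storm) = 0.2·0.8705 / (0.2·0.8705 + 0.5·0.1295) ≈ 0.7289

0.729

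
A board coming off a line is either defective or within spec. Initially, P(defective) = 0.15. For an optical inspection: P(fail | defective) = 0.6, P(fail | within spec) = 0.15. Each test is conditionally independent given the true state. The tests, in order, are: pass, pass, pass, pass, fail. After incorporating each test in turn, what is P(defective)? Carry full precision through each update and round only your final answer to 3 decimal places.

Each posterior becomes the prior for the next update.
After 'pass': P(defective) = 0.4·0.1500 / (0.4·0.1500 + 0.85·0.8500) ≈ 0.0767
After 'pass': P(defective) = 0.4·0.0767 / (0.4·0.0767 + 0.85·0.9233) ≈ 0.0376
After 'pass': P(defective) = 0.4·0.0376 / (0.4·0.0376 + 0.85·0.9624) ≈ 0.0181
After 'pass': P(defective) = 0.4·0.0181 / (0.4·0.0181 + 0.85·0.9819) ≈ 0.0086
After 'fail': P(defective) = 0.6·0.0086 / (0.6·0.0086 + 0.15·0.9914) ≈ 0.0335

0.033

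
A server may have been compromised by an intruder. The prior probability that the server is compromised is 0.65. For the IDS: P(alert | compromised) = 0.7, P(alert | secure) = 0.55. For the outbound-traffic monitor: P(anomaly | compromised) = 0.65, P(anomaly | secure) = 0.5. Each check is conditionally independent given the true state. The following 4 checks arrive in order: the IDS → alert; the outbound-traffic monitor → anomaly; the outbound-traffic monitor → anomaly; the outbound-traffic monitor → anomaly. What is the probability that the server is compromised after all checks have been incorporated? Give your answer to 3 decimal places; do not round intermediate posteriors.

Apply Bayes' rule sequentially, carrying P(compromised) forward.
After the IDS='alert': P(compromised) = 0.7·0.6500 / (0.7·0.6500 + 0.55·0.3500) ≈ 0.7027
After the outbound-traffic monitor='anomaly': P(compromised) = 0.65·0.7027 / (0.65·0.7027 + 0.5·0.2973) ≈ 0.7545
After the outbound-traffic monitor='anomaly': P(compromised) = 0.65·0.7545 / (0.65·0.7545 + 0.5·0.2455) ≈ 0.7998
After the outbound-traffic monitor='anomaly': P(compromised) = 0.65·0.7998 / (0.65·0.7998 + 0.5·0.2002) ≈ 0.8385

0.839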